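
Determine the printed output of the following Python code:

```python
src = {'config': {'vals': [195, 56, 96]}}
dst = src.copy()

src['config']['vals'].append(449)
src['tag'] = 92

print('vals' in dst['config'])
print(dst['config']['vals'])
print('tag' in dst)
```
True
[195, 56, 96, 449]
False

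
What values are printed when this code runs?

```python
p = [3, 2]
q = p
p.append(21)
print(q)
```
[3, 2, 21]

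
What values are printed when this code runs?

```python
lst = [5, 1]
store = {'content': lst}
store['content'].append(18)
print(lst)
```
[5, 1, 18]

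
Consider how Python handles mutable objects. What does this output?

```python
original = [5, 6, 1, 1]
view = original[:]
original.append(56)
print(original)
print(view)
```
[5, 6, 1, 1, 56]
[5, 6, 1, 1]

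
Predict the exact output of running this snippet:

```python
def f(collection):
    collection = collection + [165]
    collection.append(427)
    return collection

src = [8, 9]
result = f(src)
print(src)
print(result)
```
[8, 9]
[8, 9, 165, 427]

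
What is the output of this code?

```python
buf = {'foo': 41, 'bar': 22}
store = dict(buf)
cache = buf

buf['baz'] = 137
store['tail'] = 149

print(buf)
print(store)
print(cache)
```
{'foo': 41, 'bar': 22, 'baz': 137}
{'foo': 41, 'bar': 22, 'tail': 149}
{'foo': 41, 'bar': 22, 'baz': 137}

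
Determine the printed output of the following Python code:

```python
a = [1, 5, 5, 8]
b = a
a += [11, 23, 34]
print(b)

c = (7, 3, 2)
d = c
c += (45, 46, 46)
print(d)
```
[1, 5, 5, 8, 11, 23, 34]
(7, 3, 2)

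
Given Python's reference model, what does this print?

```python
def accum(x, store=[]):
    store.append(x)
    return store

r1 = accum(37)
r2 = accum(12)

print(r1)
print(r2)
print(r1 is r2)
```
[37, 12]
[37, 12]
True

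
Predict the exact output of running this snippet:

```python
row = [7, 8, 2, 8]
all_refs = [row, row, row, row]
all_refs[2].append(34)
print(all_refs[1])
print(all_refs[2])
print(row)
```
[7, 8, 2, 8, 34]
[7, 8, 2, 8, 34]
[7, 8, 2, 8, 34]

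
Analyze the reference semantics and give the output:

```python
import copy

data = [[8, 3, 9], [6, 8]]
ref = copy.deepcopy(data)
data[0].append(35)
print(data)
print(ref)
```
[[8, 3, 9, 35], [6, 8]]
[[8, 3, 9], [6, 8]]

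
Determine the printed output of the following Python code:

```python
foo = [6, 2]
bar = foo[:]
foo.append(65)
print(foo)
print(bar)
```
[6, 2, 65]
[6, 2]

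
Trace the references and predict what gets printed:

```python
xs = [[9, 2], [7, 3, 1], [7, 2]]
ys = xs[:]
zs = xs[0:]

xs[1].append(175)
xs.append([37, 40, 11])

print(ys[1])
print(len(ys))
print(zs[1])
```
[7, 3, 1, 175]
3
[7, 3, 1, 175]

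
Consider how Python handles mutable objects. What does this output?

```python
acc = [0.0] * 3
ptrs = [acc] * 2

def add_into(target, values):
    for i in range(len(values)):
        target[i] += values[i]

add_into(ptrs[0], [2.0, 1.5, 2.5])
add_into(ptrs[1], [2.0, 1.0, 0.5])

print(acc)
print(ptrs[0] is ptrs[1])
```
[4.0, 2.5, 3.0]
True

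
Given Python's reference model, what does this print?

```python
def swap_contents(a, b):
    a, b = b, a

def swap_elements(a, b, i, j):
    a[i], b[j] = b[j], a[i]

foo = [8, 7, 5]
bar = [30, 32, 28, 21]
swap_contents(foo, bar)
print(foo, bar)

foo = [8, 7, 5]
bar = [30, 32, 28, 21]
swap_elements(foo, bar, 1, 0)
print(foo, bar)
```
[8, 7, 5] [30, 32, 28, 21]
[8, 30, 5] [7, 32, 28, 21]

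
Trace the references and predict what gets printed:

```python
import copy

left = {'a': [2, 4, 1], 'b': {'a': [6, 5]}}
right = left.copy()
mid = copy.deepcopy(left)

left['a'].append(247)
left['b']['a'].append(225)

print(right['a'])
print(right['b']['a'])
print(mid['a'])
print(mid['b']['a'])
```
[2, 4, 1, 247]
[6, 5, 225]
[2, 4, 1]
[6, 5]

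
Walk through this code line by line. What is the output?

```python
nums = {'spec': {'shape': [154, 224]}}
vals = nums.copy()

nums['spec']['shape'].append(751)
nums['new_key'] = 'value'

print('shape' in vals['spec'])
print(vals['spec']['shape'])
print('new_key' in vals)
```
True
[154, 224, 751]
False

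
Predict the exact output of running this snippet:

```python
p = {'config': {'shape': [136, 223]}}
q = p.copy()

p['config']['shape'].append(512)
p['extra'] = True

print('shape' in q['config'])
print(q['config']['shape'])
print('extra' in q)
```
True
[136, 223, 512]
False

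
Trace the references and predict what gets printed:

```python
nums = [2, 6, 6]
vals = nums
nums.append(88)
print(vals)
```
[2, 6, 6, 88]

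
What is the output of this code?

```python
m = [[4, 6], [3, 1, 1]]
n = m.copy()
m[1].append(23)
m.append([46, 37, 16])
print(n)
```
[[4, 6], [3, 1, 1, 23]]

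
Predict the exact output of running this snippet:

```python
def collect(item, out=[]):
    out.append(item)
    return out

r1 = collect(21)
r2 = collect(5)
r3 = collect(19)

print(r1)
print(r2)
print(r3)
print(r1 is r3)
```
[21, 5, 19]
[21, 5, 19]
[21, 5, 19]
True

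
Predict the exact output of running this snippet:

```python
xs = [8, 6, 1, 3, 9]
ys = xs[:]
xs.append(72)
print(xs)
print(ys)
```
[8, 6, 1, 3, 9, 72]
[8, 6, 1, 3, 9]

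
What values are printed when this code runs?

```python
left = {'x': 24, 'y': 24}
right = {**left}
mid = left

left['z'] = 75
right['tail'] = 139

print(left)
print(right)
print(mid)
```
{'x': 24, 'y': 24, 'z': 75}
{'x': 24, 'y': 24, 'tail': 139}
{'x': 24, 'y': 24, 'z': 75}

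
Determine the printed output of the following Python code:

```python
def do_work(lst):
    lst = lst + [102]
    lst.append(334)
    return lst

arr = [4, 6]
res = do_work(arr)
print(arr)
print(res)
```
[4, 6]
[4, 6, 102, 334]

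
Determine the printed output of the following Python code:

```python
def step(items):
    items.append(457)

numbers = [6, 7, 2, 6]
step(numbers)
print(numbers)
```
[6, 7, 2, 6, 457]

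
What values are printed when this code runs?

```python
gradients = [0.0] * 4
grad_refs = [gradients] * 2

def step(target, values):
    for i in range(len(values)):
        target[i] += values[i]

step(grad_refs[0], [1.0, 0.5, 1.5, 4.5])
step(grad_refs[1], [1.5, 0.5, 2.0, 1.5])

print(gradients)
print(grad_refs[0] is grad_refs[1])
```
[2.5, 1.0, 3.5, 6.0]
True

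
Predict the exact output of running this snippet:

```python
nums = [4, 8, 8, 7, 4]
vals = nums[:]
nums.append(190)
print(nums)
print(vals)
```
[4, 8, 8, 7, 4, 190]
[4, 8, 8, 7, 4]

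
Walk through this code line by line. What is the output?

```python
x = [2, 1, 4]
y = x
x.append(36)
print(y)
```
[2, 1, 4, 36]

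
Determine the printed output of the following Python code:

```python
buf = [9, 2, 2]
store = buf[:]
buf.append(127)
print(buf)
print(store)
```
[9, 2, 2, 127]
[9, 2, 2]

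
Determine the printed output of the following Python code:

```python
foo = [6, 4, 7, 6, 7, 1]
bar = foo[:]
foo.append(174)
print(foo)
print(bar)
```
[6, 4, 7, 6, 7, 1, 174]
[6, 4, 7, 6, 7, 1]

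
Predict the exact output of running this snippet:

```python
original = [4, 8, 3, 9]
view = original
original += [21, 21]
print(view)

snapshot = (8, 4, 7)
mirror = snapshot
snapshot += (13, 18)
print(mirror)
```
[4, 8, 3, 9, 21, 21]
(8, 4, 7)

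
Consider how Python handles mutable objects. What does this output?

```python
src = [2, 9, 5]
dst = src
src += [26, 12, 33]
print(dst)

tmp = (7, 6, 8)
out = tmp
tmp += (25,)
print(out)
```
[2, 9, 5, 26, 12, 33]
(7, 6, 8)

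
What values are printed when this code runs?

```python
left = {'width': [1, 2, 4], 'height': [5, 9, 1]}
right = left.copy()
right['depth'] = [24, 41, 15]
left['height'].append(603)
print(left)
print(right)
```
{'width': [1, 2, 4], 'height': [5, 9, 1, 603]}
{'width': [1, 2, 4], 'height': [5, 9, 1, 603], 'depth': [24, 41, 15]}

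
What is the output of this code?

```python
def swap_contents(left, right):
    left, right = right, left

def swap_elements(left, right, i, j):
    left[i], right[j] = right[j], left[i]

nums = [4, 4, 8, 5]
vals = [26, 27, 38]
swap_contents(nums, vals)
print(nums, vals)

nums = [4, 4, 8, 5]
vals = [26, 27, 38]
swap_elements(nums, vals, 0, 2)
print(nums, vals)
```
[4, 4, 8, 5] [26, 27, 38]
[38, 4, 8, 5] [26, 27, 4]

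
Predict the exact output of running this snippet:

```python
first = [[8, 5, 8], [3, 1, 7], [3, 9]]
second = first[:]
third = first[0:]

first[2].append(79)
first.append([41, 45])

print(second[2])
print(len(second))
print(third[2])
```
[3, 9, 79]
3
[3, 9, 79]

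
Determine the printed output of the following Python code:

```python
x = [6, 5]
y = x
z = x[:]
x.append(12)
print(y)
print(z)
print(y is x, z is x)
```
[6, 5, 12]
[6, 5]
True False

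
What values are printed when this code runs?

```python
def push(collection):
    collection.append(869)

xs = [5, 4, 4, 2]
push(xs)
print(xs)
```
[5, 4, 4, 2, 869]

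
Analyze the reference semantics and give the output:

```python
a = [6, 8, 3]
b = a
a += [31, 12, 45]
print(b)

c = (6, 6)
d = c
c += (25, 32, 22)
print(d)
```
[6, 8, 3, 31, 12, 45]
(6, 6)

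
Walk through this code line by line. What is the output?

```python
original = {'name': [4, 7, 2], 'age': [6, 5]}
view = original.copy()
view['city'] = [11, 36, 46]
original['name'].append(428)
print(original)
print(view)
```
{'name': [4, 7, 2, 428], 'age': [6, 5]}
{'name': [4, 7, 2, 428], 'age': [6, 5], 'city': [11, 36, 46]}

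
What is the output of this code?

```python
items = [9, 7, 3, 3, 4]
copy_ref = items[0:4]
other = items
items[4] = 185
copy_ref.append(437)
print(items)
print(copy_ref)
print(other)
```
[9, 7, 3, 3, 185]
[9, 7, 3, 3, 437]
[9, 7, 3, 3, 185]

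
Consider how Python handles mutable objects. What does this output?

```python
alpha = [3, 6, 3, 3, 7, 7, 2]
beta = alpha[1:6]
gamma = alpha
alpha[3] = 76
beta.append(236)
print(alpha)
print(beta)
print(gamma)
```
[3, 6, 3, 76, 7, 7, 2]
[6, 3, 3, 7, 7, 236]
[3, 6, 3, 76, 7, 7, 2]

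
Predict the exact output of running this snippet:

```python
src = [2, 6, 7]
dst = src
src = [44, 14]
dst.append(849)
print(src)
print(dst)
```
[44, 14]
[2, 6, 7, 849]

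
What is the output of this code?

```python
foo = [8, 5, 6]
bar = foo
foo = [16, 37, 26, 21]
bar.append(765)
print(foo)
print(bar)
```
[16, 37, 26, 21]
[8, 5, 6, 765]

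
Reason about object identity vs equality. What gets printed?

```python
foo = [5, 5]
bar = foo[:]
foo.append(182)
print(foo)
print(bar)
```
[5, 5, 182]
[5, 5]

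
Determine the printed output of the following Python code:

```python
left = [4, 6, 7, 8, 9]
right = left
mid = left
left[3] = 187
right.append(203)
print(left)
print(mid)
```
[4, 6, 7, 187, 9, 203]
[4, 6, 7, 187, 9, 203]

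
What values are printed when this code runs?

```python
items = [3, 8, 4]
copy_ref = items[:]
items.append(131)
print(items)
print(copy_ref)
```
[3, 8, 4, 131]
[3, 8, 4]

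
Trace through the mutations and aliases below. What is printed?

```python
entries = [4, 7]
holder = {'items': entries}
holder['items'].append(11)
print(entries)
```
[4, 7, 11]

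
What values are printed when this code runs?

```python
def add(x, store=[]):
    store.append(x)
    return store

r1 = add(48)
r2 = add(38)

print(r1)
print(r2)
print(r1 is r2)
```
[48, 38]
[48, 38]
True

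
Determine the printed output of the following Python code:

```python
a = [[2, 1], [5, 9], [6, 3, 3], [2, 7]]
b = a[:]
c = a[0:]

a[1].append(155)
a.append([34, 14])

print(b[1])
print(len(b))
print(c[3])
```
[5, 9, 155]
4
[2, 7]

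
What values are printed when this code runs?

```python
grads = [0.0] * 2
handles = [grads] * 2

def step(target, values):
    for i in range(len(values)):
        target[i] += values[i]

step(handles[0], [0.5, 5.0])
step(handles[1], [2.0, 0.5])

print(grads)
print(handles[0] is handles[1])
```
[2.5, 5.5]
True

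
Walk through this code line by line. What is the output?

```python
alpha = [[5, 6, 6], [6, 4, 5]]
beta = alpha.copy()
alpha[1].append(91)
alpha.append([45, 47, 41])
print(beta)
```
[[5, 6, 6], [6, 4, 5, 91]]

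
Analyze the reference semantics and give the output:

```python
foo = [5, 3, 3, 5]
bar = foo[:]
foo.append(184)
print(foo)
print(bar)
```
[5, 3, 3, 5, 184]
[5, 3, 3, 5]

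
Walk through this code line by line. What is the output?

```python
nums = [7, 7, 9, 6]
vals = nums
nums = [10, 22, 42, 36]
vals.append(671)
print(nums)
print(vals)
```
[10, 22, 42, 36]
[7, 7, 9, 6, 671]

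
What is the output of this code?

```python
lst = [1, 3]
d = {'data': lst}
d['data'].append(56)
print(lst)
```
[1, 3, 56]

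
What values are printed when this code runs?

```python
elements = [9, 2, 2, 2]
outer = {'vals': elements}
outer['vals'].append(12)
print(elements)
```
[9, 2, 2, 2, 12]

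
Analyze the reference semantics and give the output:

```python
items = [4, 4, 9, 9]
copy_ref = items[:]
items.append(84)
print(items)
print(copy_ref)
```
[4, 4, 9, 9, 84]
[4, 4, 9, 9]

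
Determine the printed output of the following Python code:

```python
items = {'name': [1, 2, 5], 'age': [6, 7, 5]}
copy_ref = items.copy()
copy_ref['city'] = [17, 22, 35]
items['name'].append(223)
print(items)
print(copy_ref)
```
{'name': [1, 2, 5, 223], 'age': [6, 7, 5]}
{'name': [1, 2, 5, 223], 'age': [6, 7, 5], 'city': [17, 22, 35]}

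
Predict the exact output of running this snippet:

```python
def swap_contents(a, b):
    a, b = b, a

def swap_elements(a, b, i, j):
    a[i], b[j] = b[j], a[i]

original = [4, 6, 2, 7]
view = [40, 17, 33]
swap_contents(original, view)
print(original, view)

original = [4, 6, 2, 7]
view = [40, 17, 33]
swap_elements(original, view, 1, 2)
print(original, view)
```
[4, 6, 2, 7] [40, 17, 33]
[4, 33, 2, 7] [40, 17, 6]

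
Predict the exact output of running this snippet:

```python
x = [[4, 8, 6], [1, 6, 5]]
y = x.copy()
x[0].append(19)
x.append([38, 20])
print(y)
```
[[4, 8, 6, 19], [1, 6, 5]]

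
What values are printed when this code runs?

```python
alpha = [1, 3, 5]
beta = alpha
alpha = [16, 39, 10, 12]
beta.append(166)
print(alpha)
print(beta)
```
[16, 39, 10, 12]
[1, 3, 5, 166]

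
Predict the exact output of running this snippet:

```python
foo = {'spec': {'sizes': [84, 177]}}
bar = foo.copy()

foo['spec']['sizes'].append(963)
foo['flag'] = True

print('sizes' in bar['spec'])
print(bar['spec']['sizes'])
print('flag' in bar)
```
True
[84, 177, 963]
False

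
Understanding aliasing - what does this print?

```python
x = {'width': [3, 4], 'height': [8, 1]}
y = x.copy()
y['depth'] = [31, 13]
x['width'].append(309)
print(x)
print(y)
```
{'width': [3, 4, 309], 'height': [8, 1]}
{'width': [3, 4, 309], 'height': [8, 1], 'depth': [31, 13]}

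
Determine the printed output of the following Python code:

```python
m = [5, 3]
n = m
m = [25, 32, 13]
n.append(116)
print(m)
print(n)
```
[25, 32, 13]
[5, 3, 116]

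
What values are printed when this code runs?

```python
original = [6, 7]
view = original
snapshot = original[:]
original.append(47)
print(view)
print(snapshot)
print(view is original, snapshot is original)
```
[6, 7, 47]
[6, 7]
True False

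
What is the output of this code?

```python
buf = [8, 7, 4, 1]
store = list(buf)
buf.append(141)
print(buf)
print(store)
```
[8, 7, 4, 1, 141]
[8, 7, 4, 1]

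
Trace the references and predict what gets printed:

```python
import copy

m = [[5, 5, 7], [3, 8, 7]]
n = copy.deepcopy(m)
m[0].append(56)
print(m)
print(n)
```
[[5, 5, 7, 56], [3, 8, 7]]
[[5, 5, 7], [3, 8, 7]]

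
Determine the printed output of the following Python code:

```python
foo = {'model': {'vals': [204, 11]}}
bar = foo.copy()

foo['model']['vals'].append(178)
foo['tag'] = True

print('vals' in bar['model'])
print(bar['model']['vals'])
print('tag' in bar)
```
True
[204, 11, 178]
False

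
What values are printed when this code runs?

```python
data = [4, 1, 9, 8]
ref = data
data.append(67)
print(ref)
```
[4, 1, 9, 8, 67]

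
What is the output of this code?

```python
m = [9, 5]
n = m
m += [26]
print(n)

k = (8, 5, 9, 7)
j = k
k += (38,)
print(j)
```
[9, 5, 26]
(8, 5, 9, 7)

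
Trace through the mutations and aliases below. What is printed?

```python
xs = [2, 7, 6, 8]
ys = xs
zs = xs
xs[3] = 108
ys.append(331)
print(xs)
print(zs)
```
[2, 7, 6, 108, 331]
[2, 7, 6, 108, 331]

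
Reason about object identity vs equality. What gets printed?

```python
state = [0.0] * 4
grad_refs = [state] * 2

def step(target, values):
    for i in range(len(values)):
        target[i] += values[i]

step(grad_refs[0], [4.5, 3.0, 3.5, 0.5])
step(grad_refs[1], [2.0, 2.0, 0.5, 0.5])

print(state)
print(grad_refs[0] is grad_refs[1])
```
[6.5, 5.0, 4.0, 1.0]
True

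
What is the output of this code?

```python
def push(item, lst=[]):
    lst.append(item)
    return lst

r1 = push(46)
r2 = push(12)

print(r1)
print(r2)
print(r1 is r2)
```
[46, 12]
[46, 12]
True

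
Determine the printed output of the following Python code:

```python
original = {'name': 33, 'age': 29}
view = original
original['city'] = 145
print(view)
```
{'name': 33, 'age': 29, 'city': 145}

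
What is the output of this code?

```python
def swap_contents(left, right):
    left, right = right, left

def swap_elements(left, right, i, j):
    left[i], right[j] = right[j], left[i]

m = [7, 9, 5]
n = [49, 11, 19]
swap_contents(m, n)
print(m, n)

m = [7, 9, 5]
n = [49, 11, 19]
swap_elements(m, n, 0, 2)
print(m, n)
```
[7, 9, 5] [49, 11, 19]
[19, 9, 5] [49, 11, 7]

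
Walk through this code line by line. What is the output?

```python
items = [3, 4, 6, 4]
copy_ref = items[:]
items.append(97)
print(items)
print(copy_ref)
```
[3, 4, 6, 4, 97]
[3, 4, 6, 4]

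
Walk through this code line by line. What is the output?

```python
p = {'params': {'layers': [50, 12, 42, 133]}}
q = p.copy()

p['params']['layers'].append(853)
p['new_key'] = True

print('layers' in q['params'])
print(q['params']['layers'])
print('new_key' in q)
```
True
[50, 12, 42, 133, 853]
False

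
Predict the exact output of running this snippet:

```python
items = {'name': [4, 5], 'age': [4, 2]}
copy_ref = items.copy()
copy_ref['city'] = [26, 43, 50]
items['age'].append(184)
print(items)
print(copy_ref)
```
{'name': [4, 5], 'age': [4, 2, 184]}
{'name': [4, 5], 'age': [4, 2, 184], 'city': [26, 43, 50]}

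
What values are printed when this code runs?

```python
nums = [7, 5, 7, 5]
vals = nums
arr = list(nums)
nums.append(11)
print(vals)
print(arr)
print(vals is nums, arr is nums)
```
[7, 5, 7, 5, 11]
[7, 5, 7, 5]
True False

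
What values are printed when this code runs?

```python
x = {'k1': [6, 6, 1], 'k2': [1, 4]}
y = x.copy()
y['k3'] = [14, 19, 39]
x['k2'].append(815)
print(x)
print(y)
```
{'k1': [6, 6, 1], 'k2': [1, 4, 815]}
{'k1': [6, 6, 1], 'k2': [1, 4, 815], 'k3': [14, 19, 39]}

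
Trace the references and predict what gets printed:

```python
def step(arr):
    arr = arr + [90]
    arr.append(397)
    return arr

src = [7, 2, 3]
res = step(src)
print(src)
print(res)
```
[7, 2, 3]
[7, 2, 3, 90, 397]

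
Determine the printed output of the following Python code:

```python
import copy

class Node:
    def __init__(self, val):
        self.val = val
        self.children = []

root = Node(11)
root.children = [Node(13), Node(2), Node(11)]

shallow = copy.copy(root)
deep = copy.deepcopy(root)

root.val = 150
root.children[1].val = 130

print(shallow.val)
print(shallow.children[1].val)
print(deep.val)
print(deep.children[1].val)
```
11
130
11
2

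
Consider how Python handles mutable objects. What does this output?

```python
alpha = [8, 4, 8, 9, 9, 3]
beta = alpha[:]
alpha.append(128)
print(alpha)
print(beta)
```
[8, 4, 8, 9, 9, 3, 128]
[8, 4, 8, 9, 9, 3]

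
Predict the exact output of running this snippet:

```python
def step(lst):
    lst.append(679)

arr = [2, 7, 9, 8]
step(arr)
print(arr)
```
[2, 7, 9, 8, 679]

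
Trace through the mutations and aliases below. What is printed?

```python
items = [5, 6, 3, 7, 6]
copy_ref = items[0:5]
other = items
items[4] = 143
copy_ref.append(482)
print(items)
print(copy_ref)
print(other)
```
[5, 6, 3, 7, 143]
[5, 6, 3, 7, 6, 482]
[5, 6, 3, 7, 143]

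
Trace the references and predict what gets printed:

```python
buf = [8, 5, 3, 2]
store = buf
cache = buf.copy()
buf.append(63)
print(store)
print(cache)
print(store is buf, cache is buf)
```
[8, 5, 3, 2, 63]
[8, 5, 3, 2]
True False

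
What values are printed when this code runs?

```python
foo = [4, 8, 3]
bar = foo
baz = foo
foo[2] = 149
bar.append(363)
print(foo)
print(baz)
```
[4, 8, 149, 363]
[4, 8, 149, 363]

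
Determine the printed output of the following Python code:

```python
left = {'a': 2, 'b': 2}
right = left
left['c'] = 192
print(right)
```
{'a': 2, 'b': 2, 'c': 192}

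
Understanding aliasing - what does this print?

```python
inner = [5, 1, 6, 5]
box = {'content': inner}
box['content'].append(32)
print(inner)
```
[5, 1, 6, 5, 32]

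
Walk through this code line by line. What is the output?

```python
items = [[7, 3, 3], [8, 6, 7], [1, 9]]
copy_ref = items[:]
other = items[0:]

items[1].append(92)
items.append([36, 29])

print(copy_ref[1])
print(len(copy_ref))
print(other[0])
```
[8, 6, 7, 92]
3
[7, 3, 3]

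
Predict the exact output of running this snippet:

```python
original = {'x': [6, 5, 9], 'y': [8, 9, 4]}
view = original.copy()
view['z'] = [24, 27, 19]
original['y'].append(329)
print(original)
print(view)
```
{'x': [6, 5, 9], 'y': [8, 9, 4, 329]}
{'x': [6, 5, 9], 'y': [8, 9, 4, 329], 'z': [24, 27, 19]}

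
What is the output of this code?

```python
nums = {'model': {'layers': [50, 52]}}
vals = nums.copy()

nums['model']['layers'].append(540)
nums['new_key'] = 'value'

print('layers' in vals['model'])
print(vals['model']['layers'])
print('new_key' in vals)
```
True
[50, 52, 540]
False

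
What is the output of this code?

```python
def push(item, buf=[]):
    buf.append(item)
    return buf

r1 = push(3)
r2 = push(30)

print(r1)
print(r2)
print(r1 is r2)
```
[3, 30]
[3, 30]
True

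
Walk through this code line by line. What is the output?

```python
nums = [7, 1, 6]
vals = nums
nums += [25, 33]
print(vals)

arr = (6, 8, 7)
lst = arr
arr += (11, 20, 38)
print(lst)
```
[7, 1, 6, 25, 33]
(6, 8, 7)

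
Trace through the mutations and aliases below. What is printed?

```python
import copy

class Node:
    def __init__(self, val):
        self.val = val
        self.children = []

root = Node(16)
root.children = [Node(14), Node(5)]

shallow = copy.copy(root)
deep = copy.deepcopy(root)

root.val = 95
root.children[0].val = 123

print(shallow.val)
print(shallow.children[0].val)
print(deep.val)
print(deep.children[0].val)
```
16
123
16
14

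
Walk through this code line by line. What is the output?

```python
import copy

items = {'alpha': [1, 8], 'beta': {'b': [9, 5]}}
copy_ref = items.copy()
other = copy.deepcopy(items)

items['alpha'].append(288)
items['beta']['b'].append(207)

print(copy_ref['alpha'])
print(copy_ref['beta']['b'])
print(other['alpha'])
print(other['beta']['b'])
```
[1, 8, 288]
[9, 5, 207]
[1, 8]
[9, 5]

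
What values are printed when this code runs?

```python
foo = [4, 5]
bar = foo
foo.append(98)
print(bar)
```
[4, 5, 98]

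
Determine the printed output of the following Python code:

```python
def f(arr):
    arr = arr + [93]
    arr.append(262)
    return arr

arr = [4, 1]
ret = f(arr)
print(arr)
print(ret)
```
[4, 1]
[4, 1, 93, 262]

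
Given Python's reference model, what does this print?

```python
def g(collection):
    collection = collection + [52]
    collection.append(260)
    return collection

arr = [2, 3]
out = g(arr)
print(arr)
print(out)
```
[2, 3]
[2, 3, 52, 260]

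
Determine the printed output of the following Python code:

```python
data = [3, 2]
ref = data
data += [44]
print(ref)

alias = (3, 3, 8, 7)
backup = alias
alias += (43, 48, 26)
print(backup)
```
[3, 2, 44]
(3, 3, 8, 7)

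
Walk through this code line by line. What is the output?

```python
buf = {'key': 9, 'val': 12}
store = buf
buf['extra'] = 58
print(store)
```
{'key': 9, 'val': 12, 'extra': 58}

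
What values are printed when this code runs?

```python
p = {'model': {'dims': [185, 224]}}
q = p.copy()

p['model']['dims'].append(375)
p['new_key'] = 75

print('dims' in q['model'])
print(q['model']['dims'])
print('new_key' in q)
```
True
[185, 224, 375]
False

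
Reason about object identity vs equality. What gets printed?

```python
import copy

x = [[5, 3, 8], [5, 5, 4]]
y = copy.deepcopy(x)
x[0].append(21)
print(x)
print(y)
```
[[5, 3, 8, 21], [5, 5, 4]]
[[5, 3, 8], [5, 5, 4]]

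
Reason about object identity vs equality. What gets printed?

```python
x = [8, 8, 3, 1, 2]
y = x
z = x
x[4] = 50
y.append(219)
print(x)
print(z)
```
[8, 8, 3, 1, 50, 219]
[8, 8, 3, 1, 50, 219]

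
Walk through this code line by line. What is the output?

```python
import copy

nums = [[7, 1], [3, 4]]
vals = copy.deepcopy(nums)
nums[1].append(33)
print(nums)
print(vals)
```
[[7, 1], [3, 4, 33]]
[[7, 1], [3, 4]]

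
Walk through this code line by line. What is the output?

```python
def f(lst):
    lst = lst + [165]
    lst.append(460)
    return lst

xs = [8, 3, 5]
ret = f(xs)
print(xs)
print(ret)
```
[8, 3, 5]
[8, 3, 5, 165, 460]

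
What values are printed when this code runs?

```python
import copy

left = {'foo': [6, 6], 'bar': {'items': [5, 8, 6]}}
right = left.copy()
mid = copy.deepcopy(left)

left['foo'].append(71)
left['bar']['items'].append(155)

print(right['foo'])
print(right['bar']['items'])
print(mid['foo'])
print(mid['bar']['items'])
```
[6, 6, 71]
[5, 8, 6, 155]
[6, 6]
[5, 8, 6]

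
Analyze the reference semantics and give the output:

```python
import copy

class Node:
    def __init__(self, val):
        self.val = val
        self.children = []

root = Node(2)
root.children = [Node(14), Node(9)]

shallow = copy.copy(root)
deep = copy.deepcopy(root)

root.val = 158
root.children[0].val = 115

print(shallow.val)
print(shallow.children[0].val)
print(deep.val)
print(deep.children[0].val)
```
2
115
2
14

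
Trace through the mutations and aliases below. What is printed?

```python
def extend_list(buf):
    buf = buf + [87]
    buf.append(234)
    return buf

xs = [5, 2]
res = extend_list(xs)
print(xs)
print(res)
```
[5, 2]
[5, 2, 87, 234]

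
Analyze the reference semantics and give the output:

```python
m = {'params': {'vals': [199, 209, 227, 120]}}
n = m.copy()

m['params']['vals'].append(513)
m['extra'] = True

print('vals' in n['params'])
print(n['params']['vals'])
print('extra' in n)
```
True
[199, 209, 227, 120, 513]
False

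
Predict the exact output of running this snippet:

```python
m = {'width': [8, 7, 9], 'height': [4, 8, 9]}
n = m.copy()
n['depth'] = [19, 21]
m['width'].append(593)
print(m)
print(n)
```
{'width': [8, 7, 9, 593], 'height': [4, 8, 9]}
{'width': [8, 7, 9, 593], 'height': [4, 8, 9], 'depth': [19, 21]}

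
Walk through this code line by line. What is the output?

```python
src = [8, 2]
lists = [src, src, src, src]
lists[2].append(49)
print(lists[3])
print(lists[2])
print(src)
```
[8, 2, 49]
[8, 2, 49]
[8, 2, 49]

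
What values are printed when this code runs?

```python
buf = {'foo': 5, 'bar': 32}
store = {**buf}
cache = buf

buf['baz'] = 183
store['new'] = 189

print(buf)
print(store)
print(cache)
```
{'foo': 5, 'bar': 32, 'baz': 183}
{'foo': 5, 'bar': 32, 'new': 189}
{'foo': 5, 'bar': 32, 'baz': 183}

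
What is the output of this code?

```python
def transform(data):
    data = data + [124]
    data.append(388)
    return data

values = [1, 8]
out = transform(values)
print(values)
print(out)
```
[1, 8]
[1, 8, 124, 388]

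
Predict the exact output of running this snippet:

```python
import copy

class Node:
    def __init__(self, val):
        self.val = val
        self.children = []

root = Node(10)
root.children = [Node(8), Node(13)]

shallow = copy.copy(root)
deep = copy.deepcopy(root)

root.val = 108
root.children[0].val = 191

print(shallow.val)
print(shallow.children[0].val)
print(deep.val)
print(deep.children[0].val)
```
10
191
10
8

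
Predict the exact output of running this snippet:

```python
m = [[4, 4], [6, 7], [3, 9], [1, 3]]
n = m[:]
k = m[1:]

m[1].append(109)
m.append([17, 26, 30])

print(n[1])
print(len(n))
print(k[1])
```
[6, 7, 109]
4
[3, 9]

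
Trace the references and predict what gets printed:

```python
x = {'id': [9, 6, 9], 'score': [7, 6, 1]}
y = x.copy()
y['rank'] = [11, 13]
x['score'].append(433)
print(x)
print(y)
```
{'id': [9, 6, 9], 'score': [7, 6, 1, 433]}
{'id': [9, 6, 9], 'score': [7, 6, 1, 433], 'rank': [11, 13]}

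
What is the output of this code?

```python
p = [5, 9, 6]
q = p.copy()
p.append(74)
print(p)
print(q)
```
[5, 9, 6, 74]
[5, 9, 6]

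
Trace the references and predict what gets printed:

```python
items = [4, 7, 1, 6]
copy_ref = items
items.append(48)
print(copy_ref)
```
[4, 7, 1, 6, 48]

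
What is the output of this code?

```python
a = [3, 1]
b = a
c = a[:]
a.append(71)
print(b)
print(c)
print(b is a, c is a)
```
[3, 1, 71]
[3, 1]
True False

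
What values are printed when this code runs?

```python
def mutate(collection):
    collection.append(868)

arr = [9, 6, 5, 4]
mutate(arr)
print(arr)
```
[9, 6, 5, 4, 868]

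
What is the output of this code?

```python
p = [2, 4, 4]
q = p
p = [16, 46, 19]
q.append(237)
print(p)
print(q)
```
[16, 46, 19]
[2, 4, 4, 237]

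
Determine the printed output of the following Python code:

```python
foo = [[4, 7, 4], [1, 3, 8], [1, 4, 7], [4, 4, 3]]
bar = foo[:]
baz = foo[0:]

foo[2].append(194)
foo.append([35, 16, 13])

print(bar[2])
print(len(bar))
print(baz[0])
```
[1, 4, 7, 194]
4
[4, 7, 4]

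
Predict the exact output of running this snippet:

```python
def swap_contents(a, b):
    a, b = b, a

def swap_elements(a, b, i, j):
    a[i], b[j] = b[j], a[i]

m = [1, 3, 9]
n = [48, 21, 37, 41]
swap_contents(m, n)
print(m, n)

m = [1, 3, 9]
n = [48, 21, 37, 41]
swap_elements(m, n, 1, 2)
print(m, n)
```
[1, 3, 9] [48, 21, 37, 41]
[1, 37, 9] [48, 21, 3, 41]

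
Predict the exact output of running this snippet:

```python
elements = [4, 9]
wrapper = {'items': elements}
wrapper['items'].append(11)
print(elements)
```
[4, 9, 11]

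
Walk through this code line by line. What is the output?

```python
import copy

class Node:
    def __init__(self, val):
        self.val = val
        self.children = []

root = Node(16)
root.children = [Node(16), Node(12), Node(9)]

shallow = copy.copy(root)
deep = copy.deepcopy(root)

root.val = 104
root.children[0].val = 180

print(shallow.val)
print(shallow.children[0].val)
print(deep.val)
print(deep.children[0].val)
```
16
180
16
16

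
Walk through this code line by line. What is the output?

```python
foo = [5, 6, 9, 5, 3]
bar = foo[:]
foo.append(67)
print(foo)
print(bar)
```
[5, 6, 9, 5, 3, 67]
[5, 6, 9, 5, 3]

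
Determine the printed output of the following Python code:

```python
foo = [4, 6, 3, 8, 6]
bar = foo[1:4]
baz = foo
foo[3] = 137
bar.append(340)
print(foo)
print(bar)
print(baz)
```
[4, 6, 3, 137, 6]
[6, 3, 8, 340]
[4, 6, 3, 137, 6]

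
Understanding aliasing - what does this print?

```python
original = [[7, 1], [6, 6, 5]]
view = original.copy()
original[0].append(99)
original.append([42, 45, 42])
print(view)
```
[[7, 1, 99], [6, 6, 5]]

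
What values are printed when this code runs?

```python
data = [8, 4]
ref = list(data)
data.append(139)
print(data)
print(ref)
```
[8, 4, 139]
[8, 4]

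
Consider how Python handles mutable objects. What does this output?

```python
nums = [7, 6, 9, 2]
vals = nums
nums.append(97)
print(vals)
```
[7, 6, 9, 2, 97]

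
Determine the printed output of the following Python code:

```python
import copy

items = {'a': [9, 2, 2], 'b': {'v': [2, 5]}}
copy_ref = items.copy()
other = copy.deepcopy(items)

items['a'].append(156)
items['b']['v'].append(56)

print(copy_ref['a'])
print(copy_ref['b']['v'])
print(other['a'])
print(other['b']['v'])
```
[9, 2, 2, 156]
[2, 5, 56]
[9, 2, 2]
[2, 5]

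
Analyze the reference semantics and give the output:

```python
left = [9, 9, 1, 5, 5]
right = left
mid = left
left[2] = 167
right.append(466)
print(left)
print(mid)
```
[9, 9, 167, 5, 5, 466]
[9, 9, 167, 5, 5, 466]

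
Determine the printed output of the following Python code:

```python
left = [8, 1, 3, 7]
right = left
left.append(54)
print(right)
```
[8, 1, 3, 7, 54]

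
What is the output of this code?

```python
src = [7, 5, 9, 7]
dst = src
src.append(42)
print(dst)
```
[7, 5, 9, 7, 42]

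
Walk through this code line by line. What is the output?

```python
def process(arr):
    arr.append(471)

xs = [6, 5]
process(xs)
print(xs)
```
[6, 5, 471]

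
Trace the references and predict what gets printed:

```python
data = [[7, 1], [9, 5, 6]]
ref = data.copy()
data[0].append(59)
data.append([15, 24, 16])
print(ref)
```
[[7, 1, 59], [9, 5, 6]]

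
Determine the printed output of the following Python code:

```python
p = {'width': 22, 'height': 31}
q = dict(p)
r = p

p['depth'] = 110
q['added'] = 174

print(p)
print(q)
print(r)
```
{'width': 22, 'height': 31, 'depth': 110}
{'width': 22, 'height': 31, 'added': 174}
{'width': 22, 'height': 31, 'depth': 110}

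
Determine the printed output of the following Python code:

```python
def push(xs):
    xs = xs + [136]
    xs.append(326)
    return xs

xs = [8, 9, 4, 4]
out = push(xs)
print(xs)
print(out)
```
[8, 9, 4, 4]
[8, 9, 4, 4, 136, 326]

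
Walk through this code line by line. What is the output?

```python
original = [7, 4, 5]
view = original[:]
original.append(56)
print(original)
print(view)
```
[7, 4, 5, 56]
[7, 4, 5]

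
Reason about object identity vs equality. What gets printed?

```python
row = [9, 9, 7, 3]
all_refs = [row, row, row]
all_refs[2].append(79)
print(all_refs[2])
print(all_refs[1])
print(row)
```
[9, 9, 7, 3, 79]
[9, 9, 7, 3, 79]
[9, 9, 7, 3, 79]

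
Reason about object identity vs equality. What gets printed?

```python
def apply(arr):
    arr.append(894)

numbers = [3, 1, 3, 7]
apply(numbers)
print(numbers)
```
[3, 1, 3, 7, 894]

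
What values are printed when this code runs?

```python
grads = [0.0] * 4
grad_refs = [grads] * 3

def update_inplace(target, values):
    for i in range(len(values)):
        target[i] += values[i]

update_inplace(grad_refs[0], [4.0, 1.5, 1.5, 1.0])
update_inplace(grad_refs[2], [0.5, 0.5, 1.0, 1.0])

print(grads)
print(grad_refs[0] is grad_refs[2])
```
[4.5, 2.0, 2.5, 2.0]
True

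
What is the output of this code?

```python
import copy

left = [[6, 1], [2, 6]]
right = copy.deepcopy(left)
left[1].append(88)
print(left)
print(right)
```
[[6, 1], [2, 6, 88]]
[[6, 1], [2, 6]]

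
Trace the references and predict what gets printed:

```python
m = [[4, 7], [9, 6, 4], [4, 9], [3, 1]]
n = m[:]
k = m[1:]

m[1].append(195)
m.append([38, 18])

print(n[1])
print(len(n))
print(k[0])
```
[9, 6, 4, 195]
4
[9, 6, 4, 195]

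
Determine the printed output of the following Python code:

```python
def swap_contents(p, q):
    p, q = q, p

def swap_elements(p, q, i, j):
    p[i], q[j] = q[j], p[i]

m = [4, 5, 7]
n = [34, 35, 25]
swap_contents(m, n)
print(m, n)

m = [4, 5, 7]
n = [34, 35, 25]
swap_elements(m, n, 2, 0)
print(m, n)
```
[4, 5, 7] [34, 35, 25]
[4, 5, 34] [7, 35, 25]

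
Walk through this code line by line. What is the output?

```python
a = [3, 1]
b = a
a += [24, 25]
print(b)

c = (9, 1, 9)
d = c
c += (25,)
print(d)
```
[3, 1, 24, 25]
(9, 1, 9)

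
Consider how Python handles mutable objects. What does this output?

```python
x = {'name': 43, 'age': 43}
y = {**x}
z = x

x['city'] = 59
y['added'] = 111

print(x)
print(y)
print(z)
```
{'name': 43, 'age': 43, 'city': 59}
{'name': 43, 'age': 43, 'added': 111}
{'name': 43, 'age': 43, 'city': 59}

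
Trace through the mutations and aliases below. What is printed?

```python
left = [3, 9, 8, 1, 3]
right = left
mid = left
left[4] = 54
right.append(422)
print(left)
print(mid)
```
[3, 9, 8, 1, 54, 422]
[3, 9, 8, 1, 54, 422]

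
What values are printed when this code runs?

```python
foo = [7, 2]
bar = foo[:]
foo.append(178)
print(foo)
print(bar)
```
[7, 2, 178]
[7, 2]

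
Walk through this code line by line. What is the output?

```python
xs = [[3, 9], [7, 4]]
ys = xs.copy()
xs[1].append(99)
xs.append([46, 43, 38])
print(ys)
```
[[3, 9], [7, 4, 99]]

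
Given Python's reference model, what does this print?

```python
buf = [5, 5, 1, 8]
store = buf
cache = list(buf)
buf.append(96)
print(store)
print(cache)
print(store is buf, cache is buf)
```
[5, 5, 1, 8, 96]
[5, 5, 1, 8]
True False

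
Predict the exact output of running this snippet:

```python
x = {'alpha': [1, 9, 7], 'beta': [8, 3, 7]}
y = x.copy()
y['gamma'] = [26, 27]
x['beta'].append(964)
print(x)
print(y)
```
{'alpha': [1, 9, 7], 'beta': [8, 3, 7, 964]}
{'alpha': [1, 9, 7], 'beta': [8, 3, 7, 964], 'gamma': [26, 27]}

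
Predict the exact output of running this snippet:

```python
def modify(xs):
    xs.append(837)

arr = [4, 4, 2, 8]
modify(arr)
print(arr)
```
[4, 4, 2, 8, 837]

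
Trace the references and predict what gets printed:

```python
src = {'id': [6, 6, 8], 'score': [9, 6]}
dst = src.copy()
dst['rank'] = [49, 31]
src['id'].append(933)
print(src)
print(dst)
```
{'id': [6, 6, 8, 933], 'score': [9, 6]}
{'id': [6, 6, 8, 933], 'score': [9, 6], 'rank': [49, 31]}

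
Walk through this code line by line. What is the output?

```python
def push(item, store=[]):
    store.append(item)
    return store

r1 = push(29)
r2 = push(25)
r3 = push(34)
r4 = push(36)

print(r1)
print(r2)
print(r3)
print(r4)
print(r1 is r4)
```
[29, 25, 34, 36]
[29, 25, 34, 36]
[29, 25, 34, 36]
[29, 25, 34, 36]
True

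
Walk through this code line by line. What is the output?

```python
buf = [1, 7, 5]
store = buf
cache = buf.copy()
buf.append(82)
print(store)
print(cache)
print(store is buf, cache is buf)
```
[1, 7, 5, 82]
[1, 7, 5]
True False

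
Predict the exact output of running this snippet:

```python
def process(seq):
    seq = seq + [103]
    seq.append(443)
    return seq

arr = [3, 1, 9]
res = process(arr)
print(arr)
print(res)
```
[3, 1, 9]
[3, 1, 9, 103, 443]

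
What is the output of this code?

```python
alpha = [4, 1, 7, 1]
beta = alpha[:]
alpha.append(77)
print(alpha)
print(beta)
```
[4, 1, 7, 1, 77]
[4, 1, 7, 1]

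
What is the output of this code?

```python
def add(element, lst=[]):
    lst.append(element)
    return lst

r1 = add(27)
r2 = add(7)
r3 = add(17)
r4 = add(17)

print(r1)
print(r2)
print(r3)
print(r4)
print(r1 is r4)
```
[27, 7, 17, 17]
[27, 7, 17, 17]
[27, 7, 17, 17]
[27, 7, 17, 17]
True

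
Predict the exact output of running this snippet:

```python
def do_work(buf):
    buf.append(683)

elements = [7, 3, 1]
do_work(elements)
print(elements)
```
[7, 3, 1, 683]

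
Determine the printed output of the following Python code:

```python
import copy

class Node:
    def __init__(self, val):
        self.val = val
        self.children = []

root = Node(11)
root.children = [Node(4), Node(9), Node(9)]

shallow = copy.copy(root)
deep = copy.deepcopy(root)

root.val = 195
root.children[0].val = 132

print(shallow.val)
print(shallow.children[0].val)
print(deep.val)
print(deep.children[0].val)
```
11
132
11
4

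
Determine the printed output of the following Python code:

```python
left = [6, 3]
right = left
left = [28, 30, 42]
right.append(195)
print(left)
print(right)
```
[28, 30, 42]
[6, 3, 195]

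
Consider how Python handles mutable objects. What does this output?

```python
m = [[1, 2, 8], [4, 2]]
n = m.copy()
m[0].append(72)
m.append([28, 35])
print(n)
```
[[1, 2, 8, 72], [4, 2]]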